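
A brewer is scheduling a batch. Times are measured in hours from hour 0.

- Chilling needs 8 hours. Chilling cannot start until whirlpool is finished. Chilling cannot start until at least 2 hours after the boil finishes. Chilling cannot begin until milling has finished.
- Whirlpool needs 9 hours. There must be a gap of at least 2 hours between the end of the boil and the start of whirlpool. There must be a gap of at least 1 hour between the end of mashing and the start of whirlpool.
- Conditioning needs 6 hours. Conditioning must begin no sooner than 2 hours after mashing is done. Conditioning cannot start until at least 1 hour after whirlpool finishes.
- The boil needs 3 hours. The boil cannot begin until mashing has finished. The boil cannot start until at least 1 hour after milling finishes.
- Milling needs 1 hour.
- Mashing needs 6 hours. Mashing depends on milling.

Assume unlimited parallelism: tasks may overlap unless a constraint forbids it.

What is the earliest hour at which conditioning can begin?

22

Milling can start immediately at hour 0; it finishes at hour 1.
Mashing cannot begin until milling (finishes hour 1). It runs from hour 1 to 1 + 6 = hour 7.
The boil has to wait for mashing (finishes hour 7); milling (finishes hour 1, plus 1-hour gap → hour 2). The latest of these is hour 7, so the boil runs hour 7 to 7 + 3 = hour 10.
Whirlpool needs all of the boil (finishes hour 10, plus 2-hour gap → hour 12); mashing (finishes hour 7, plus 1-hour gap → hour 8). That puts its earliest start at hour 12; it finishes at 12 + 9 = hour 21.
Conditioning waits on mashing (finishes hour 7, plus 2-hour gap → hour 9); whirlpool (finishes hour 21, plus 1-hour gap → hour 22). The latest of these is hour 22, which is the earliest conditioning can start.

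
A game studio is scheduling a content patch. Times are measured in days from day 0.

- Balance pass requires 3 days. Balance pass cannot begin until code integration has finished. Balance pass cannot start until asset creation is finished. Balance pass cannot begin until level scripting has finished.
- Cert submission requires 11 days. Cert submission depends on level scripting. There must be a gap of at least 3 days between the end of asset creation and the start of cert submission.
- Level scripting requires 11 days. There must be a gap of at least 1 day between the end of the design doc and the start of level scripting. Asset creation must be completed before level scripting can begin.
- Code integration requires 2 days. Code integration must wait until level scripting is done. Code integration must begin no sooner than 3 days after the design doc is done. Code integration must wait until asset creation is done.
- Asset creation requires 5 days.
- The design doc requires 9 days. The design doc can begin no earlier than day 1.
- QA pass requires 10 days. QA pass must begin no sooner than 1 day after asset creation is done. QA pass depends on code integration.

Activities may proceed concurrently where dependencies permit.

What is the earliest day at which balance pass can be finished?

27

Asset creation can start immediately at day 0; it finishes at day 5.
After its own release at day 1, the design doc can start at day 1 and finishes at day 10.
Level scripting has to wait for the design doc (finishes day 10, plus 1-day gap → day 11); asset creation (finishes day 5). The latest of these is day 11, so level scripting runs day 11 to 11 + 11 = day 22.
Code integration needs all of level scripting (finishes day 22); the design doc (finishes day 10, plus 3-day gap → day 13); asset creation (finishes day 5). That puts its earliest start at day 22; it finishes at 22 + 2 = day 24.
Balance pass cannot start until code integration (finishes day 24); asset creation (finishes day 5); level scripting (finishes day 22). The controlling bound is day 24, so balance pass finishes at 24 + 3 = day 27.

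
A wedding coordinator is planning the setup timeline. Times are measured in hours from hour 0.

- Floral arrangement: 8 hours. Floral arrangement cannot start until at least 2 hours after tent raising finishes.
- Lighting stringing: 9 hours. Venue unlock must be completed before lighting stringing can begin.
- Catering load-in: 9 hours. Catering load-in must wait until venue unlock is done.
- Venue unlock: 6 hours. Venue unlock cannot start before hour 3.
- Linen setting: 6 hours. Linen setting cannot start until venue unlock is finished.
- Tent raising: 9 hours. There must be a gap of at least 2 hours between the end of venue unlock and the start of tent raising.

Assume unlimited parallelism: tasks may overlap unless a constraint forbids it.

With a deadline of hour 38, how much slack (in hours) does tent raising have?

Venue unlock waits on its own release at hour 3, so it starts at hour 3 and finishes at 3 + 6 = hour 9.
Tent raising cannot begin until venue unlock (finishes hour 9, plus 2-hour gap → hour 11). It runs from hour 11 to 11 + 9 = hour 20.

Working backward from the deadline:
Floral arrangement has no dependents, so it just needs to finish by hour 38. Starting by 38 − 8 = hour 30 achieves that.
Since floral arrangement (must start by hour 30, minus 2-hour gap → hour 28) depends on it, tent raising must finish by hour 28. Backing off its 9-hour duration gives a latest start of hour 19.
So tent raising can start as early as hour 11 and as late as hour 19, giving 19 − 11 = 8 hours of slack.

8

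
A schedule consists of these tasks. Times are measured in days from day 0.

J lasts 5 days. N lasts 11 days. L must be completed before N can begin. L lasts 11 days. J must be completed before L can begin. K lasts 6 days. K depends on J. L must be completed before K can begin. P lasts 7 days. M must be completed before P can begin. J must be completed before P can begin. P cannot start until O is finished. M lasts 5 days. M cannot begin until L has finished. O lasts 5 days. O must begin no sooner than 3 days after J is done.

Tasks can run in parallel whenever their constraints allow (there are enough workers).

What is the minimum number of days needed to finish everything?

28

Nothing blocks J, so it runs from day 0 to day 5.
O cannot begin until J (finishes day 5, plus 3-day gap → day 8). It runs from day 8 to 8 + 5 = day 13.
After J (finishes day 5), L can start at day 5 and finishes at day 16.
N cannot begin until L (finishes day 16). It runs from day 16 to 16 + 11 = day 27.
M cannot begin until L (finishes day 16). It runs from day 16 to 16 + 5 = day 21.
P has to wait for M (finishes day 21); J (finishes day 5); O (finishes day 13). The latest of these is day 21, so P runs day 21 to 21 + 7 = day 28.
For K: J (finishes day 5); L (finishes day 16). Taking the maximum gives a start of day 16, and it finishes at 16 + 6 = day 22.
All tasks are finished once the last one completes. Finish times: J at 5, K at 22, L at 16, M at 21, N at 27, O at 13, P at 28. The latest is day 28.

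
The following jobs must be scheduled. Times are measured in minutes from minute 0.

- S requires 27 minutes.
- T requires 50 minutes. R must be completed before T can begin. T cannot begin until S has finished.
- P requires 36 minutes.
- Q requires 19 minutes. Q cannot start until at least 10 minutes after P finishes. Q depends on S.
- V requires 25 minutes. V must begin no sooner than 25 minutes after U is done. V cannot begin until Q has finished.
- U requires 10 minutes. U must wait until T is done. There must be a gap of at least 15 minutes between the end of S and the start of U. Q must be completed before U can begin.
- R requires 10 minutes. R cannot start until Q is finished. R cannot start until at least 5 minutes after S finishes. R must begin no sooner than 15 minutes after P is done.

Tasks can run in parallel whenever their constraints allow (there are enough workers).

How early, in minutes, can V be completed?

S has no prerequisites, so it starts at minute 0 and finishes at minute 27.
P has no prerequisites, so it starts at minute 0 and finishes at minute 36.
Q cannot start until P (finishes minute 36, plus 10-minute gap → minute 46); S (finishes minute 27). The controlling bound is minute 46, so Q finishes at 46 + 19 = minute 65.
R cannot start until Q (finishes minute 65); S (finishes minute 27, plus 5-minute gap → minute 32); P (finishes minute 36, plus 15-minute gap → minute 51). The controlling bound is minute 65, so R finishes at 65 + 10 = minute 75.
T cannot start until R (finishes minute 75); S (finishes minute 27). The controlling bound is minute 75, so T finishes at 75 + 50 = minute 125.
U has to wait for T (finishes minute 125); S (finishes minute 27, plus 15-minute gap → minute 42); Q (finishes minute 65). The latest of these is minute 125, so U runs minute 125 to 125 + 10 = minute 135.
V cannot start until U (finishes minute 135, plus 25-minute gap → minute 160); Q (finishes minute 65). The controlling bound is minute 160, so V finishes at 160 + 25 = minute 185.

185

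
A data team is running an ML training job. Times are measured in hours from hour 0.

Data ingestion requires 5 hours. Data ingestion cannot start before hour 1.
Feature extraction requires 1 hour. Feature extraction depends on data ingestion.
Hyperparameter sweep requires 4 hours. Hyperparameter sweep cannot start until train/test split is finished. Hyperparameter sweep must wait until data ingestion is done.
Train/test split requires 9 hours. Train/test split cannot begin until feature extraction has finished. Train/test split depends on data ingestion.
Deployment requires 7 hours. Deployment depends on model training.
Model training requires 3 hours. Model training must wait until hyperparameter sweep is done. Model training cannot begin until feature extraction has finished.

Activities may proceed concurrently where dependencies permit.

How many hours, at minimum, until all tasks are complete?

30

Data ingestion cannot begin until its own release at hour 1. It runs from hour 1 to 1 + 5 = hour 6.
Feature extraction waits on data ingestion (finishes hour 6), so it starts at hour 6 and finishes at 6 + 1 = hour 7.
For train/test split: feature extraction (finishes hour 7); data ingestion (finishes hour 6). Taking the maximum gives a start of hour 7, and it finishes at 7 + 9 = hour 16.
Hyperparameter sweep needs all of train/test split (finishes hour 16); data ingestion (finishes hour 6). That puts its earliest start at hour 16; it finishes at 16 + 4 = hour 20.
Model training cannot start until hyperparameter sweep (finishes hour 20); feature extraction (finishes hour 7). The controlling bound is hour 20, so model training finishes at 20 + 3 = hour 23.
Deployment cannot begin until model training (finishes hour 23). It runs from hour 23 to 23 + 7 = hour 30.
All tasks are finished once the last one completes. Finish times: Data ingestion at 6, Feature extraction at 7, Train/test split at 16, Hyperparameter sweep at 20, Model training at 23, Deployment at 30. The latest is hour 30.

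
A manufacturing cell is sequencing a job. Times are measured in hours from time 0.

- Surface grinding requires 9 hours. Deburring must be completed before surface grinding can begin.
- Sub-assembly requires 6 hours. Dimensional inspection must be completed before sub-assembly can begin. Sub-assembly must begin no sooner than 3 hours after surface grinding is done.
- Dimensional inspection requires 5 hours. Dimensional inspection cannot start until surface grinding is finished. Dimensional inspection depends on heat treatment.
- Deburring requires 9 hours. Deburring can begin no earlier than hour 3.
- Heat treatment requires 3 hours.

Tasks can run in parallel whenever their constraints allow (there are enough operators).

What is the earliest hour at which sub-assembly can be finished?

Heat treatment can start immediately at hour 0; it finishes at hour 3.
After its own release at hour 3, deburring can start at hour 3 and finishes at hour 12.
After deburring (finishes hour 12), surface grinding can start at hour 12 and finishes at hour 21.
Dimensional inspection has to wait for surface grinding (finishes hour 21); heat treatment (finishes hour 3). The latest of these is hour 21, so dimensional inspection runs hour 21 to 21 + 5 = hour 26.
Sub-assembly cannot start until dimensional inspection (finishes hour 26); surface grinding (finishes hour 21, plus 3-hour gap → hour 24). The controlling bound is hour 26, so sub-assembly finishes at 26 + 6 = hour 32.

32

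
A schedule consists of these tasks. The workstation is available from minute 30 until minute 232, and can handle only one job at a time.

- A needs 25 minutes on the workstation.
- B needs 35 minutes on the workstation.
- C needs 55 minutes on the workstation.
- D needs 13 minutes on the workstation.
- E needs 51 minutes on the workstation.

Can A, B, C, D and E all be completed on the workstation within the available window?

The workstation window is 232 − 30 = 202 minutes.
Running back to back, the jobs need 25 + 35 + 55 + 13 + 51 = 179 minutes on the workstation.
Since 179 ≤ 202, they fit within the window.

Yes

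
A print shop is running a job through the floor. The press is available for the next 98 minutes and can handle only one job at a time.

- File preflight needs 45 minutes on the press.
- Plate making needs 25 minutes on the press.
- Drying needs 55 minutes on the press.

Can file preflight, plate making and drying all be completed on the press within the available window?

Running back to back, the jobs need 45 + 25 + 55 = 125 minutes on the press.
Since 125 > 98, they cannot all fit.

No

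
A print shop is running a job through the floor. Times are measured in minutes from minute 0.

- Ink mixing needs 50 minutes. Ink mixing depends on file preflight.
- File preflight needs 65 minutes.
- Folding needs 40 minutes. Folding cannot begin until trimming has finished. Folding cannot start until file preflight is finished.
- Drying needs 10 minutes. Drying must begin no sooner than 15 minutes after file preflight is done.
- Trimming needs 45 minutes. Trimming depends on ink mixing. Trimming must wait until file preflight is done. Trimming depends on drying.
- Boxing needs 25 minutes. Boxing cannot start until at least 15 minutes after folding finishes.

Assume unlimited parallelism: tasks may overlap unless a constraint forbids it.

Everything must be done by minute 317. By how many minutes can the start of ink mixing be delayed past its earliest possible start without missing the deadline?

77

File preflight has no prerequisites, so it starts at minute 0 and finishes at minute 65.
After file preflight (finishes minute 65), ink mixing can start at minute 65 and finishes at minute 115.

Working backward from the deadline:
Boxing has no dependents, so it just needs to finish by minute 317. Starting by 317 − 25 = minute 292 achieves that.
Since boxing (must start by minute 292, minus 15-minute gap → minute 277) depends on it, folding must finish by minute 277. Backing off its 40-minute duration gives a latest start of minute 237.
Trimming must finish before folding (must start by minute 237). With a 45-minute duration, trimming must start by 237 − 45 = minute 192.
Ink mixing has to be done before trimming (must start by minute 192). That means finishing by minute 192, i.e. starting by 192 − 50 = minute 142.
So ink mixing can start as early as minute 65 and as late as minute 142, giving 142 − 65 = 77 minutes of slack.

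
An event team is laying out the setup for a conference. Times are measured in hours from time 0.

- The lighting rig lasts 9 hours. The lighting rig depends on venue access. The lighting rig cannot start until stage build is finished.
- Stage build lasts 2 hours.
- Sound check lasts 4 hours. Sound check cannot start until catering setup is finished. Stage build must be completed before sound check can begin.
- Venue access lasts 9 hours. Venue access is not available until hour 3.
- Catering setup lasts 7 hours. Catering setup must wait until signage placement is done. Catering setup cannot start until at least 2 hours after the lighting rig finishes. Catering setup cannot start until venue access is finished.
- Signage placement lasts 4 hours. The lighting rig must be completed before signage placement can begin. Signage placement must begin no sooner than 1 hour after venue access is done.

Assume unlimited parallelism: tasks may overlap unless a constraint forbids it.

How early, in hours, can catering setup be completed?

32

Nothing blocks stage build, so it runs from hour 0 to hour 2.
Venue access cannot begin until its own release at hour 3. It runs from hour 3 to 3 + 9 = hour 12.
For the lighting rig: venue access (finishes hour 12); stage build (finishes hour 2). Taking the maximum gives a start of hour 12, and it finishes at 12 + 9 = hour 21.
Signage placement has to wait for the lighting rig (finishes hour 21); venue access (finishes hour 12, plus 1-hour gap → hour 13). The latest of these is hour 21, so signage placement runs hour 21 to 21 + 4 = hour 25.
Catering setup needs all of signage placement (finishes hour 25); the lighting rig (finishes hour 21, plus 2-hour gap → hour 23); venue access (finishes hour 12). That puts its earliest start at hour 25; it finishes at 25 + 7 = hour 32.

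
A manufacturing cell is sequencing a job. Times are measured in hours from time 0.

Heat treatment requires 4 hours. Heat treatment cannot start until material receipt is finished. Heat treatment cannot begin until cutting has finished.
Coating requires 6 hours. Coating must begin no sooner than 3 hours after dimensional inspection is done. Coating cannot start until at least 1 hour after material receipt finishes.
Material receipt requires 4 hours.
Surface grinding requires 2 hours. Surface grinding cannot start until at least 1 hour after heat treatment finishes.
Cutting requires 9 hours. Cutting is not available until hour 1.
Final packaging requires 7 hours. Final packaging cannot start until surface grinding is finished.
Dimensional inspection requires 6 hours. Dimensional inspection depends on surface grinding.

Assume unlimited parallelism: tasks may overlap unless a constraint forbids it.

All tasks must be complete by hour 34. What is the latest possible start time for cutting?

3

Nothing follows coating; the deadline of hour 34 is its only limit. It must start by 34 − 6 = hour 28.
Dimensional inspection feeds into coating (must start by hour 28, minus 3-hour gap → hour 25); so dimensional inspection must finish by hour 25 and therefore start by hour 19.
Final packaging has no dependents, so it just needs to finish by hour 34. Starting by 34 − 7 = hour 27 achieves that.
Surface grinding feeds dimensional inspection (must start by hour 19); final packaging (must start by hour 27). Taking the minimum, surface grinding must finish by hour 19 and start by 19 − 2 = hour 17.
Heat treatment feeds into surface grinding (must start by hour 17, minus 1-hour gap → hour 16); so heat treatment must finish by hour 16 and therefore start by hour 12.
Since heat treatment (must start by hour 12) depends on it, cutting must finish by hour 12. Backing off its 9-hour duration gives a latest start of hour 3.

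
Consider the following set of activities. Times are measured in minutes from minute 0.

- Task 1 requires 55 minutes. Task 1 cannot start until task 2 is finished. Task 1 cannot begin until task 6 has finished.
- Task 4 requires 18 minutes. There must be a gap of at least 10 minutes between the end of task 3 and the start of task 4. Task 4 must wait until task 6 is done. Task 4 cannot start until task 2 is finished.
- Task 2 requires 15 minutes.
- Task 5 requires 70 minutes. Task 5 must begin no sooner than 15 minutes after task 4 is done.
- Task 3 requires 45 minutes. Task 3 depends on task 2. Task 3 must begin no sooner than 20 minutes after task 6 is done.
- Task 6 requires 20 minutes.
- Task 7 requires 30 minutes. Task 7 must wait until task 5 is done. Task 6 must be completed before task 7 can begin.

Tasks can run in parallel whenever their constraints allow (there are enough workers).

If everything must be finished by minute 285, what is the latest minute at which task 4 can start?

Task 7 must finish by minute 285; it takes 30 minutes, so it must start by 285 − 30 = minute 255.
Task 5 feeds into task 7 (must start by minute 255); so task 5 must finish by minute 255 and therefore start by minute 185.
Since task 5 (must start by minute 185, minus 15-minute gap → minute 170) depends on it, task 4 must finish by minute 170. Backing off its 18-minute duration gives a latest start of minute 152.

152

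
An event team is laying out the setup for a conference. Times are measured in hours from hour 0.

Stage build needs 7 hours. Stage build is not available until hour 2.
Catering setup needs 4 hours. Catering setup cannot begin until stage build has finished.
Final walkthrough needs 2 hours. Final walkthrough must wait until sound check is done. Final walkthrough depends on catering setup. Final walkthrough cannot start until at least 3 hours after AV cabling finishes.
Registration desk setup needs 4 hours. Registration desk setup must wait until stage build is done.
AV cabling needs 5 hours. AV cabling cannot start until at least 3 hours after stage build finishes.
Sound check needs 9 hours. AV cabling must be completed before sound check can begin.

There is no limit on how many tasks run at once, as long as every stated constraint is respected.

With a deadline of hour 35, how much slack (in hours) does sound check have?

After its own release at hour 2, stage build can start at hour 2 and finishes at hour 9.
AV cabling waits on stage build (finishes hour 9, plus 3-hour gap → hour 12), so it starts at hour 12 and finishes at 12 + 5 = hour 17.
After AV cabling (finishes hour 17), sound check can start at hour 17 and finishes at hour 26.

Working backward from the deadline:
To finish by hour 35, final walkthrough (duration 2) must start no later than hour 33.
Sound check feeds into final walkthrough (must start by hour 33); so sound check must finish by hour 33 and therefore start by hour 24.
So sound check can start as early as hour 17 and as late as hour 24, giving 24 − 17 = 7 hours of slack.

7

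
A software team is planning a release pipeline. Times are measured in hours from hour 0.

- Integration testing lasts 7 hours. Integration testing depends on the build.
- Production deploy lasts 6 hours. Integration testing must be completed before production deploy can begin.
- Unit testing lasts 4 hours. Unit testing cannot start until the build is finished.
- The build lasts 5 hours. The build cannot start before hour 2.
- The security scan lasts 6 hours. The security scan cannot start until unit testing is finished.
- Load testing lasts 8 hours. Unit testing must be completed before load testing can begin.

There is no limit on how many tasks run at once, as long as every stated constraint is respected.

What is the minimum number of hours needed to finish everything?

After its own release at hour 2, the build can start at hour 2 and finishes at hour 7.
Integration testing cannot begin until the build (finishes hour 7). It runs from hour 7 to 7 + 7 = hour 14.
After integration testing (finishes hour 14), production deploy can start at hour 14 and finishes at hour 20.
After the build (finishes hour 7), unit testing can start at hour 7 and finishes at hour 11.
Load testing cannot begin until unit testing (finishes hour 11). It runs from hour 11 to 11 + 8 = hour 19.
The security scan cannot begin until unit testing (finishes hour 11). It runs from hour 11 to 11 + 6 = hour 17.
All tasks are finished once the last one completes. Finish times: The build at 7, Unit testing at 11, Integration testing at 14, The security scan at 17, Load testing at 19, Production deploy at 20. The latest is hour 20.

20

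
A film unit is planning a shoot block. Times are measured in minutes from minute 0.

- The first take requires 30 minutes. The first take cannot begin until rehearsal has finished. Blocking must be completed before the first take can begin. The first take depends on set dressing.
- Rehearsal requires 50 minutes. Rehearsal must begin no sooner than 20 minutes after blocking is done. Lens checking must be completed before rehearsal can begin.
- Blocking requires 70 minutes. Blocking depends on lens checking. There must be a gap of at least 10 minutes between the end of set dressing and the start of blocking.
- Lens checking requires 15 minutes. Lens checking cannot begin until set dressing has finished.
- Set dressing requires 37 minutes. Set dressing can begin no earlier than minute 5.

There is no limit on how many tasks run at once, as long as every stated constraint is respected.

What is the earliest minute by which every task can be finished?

227

Set dressing waits on its own release at minute 5, so it starts at minute 5 and finishes at 5 + 37 = minute 42.
Lens checking cannot begin until set dressing (finishes minute 42). It runs from minute 42 to 42 + 15 = minute 57.
Blocking needs all of lens checking (finishes minute 57); set dressing (finishes minute 42, plus 10-minute gap → minute 52). That puts its earliest start at minute 57; it finishes at 57 + 70 = minute 127.
Rehearsal needs all of blocking (finishes minute 127, plus 20-minute gap → minute 147); lens checking (finishes minute 57). That puts its earliest start at minute 147; it finishes at 147 + 50 = minute 197.
The first take cannot start until rehearsal (finishes minute 197); blocking (finishes minute 127); set dressing (finishes minute 42). The controlling bound is minute 197, so the first take finishes at 197 + 30 = minute 227.
All tasks are finished once the last one completes. Finish times: Set dressing at 42, Lens checking at 57, Blocking at 127, Rehearsal at 197, The first take at 227. The latest is minute 227.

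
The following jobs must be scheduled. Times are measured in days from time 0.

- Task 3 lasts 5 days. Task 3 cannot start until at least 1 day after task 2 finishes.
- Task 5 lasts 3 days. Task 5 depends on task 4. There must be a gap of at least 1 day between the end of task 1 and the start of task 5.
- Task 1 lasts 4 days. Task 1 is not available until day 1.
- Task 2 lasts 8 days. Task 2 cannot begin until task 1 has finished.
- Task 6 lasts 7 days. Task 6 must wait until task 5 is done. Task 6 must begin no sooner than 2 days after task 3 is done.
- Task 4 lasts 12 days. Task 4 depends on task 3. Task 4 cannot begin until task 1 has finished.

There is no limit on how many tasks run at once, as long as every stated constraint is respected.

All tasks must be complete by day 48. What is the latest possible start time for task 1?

8

Nothing follows task 6; the deadline of day 48 is its only limit. It must start by 48 − 7 = day 41.
Since task 6 (must start by day 41) depends on it, task 5 must finish by day 41. Backing off its 3-day duration gives a latest start of day 38.
Task 4 must finish before task 5 (must start by day 38). With a 12-day duration, task 4 must start by 38 − 12 = day 26.
For task 3: task 4 (must start by day 26); task 6 (must start by day 41, minus 2-day gap → day 39). The most restrictive is day 26; with a 5-day duration, task 3 must start by day 21.
Task 2 has to be done before task 3 (must start by day 21, minus 1-day gap → day 20). That means finishing by day 20, i.e. starting by 20 − 8 = day 12.
Task 1 has several dependents: task 2 (must start by day 12); task 4 (must start by day 26); task 5 (must start by day 38, minus 1-day gap → day 37). The earliest of those limits is day 12, so task 1 must start by 12 − 4 = day 8.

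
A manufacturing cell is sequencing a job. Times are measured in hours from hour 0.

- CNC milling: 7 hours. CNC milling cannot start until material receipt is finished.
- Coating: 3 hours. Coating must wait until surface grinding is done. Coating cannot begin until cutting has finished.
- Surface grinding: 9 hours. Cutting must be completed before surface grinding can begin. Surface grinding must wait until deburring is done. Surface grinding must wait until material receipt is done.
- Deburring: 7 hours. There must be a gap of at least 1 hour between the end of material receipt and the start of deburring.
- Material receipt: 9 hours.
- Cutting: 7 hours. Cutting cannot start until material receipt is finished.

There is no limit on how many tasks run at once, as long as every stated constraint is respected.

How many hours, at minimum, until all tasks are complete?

Material receipt can start immediately at hour 0; it finishes at hour 9.
CNC milling cannot begin until material receipt (finishes hour 9). It runs from hour 9 to 9 + 7 = hour 16.
Deburring waits on material receipt (finishes hour 9, plus 1-hour gap → hour 10), so it starts at hour 10 and finishes at 10 + 7 = hour 17.
Cutting cannot begin until material receipt (finishes hour 9). It runs from hour 9 to 9 + 7 = hour 16.
For surface grinding: cutting (finishes hour 16); deburring (finishes hour 17); material receipt (finishes hour 9). Taking the maximum gives a start of hour 17, and it finishes at 17 + 9 = hour 26.
Coating needs all of surface grinding (finishes hour 26); cutting (finishes hour 16). That puts its earliest start at hour 26; it finishes at 26 + 3 = hour 29.
All tasks are finished once the last one completes. Finish times: Material receipt at 9, Cutting at 16, Deburring at 17, CNC milling at 16, Surface grinding at 26, Coating at 29. The latest is hour 29.

29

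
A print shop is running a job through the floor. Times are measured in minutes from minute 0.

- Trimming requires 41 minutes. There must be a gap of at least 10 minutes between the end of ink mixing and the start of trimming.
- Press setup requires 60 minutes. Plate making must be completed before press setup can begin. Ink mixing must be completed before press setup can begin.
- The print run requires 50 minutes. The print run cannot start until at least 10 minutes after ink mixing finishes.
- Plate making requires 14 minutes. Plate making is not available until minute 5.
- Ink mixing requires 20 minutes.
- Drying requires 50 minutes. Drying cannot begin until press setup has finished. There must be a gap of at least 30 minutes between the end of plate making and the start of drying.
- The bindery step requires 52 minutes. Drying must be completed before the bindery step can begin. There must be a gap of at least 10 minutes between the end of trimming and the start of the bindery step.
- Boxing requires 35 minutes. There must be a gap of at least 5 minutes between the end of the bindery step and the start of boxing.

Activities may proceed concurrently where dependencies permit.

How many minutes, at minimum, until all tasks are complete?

Ink mixing can start immediately at minute 0; it finishes at minute 20.
After ink mixing (finishes minute 20, plus 10-minute gap → minute 30), trimming can start at minute 30 and finishes at minute 71.
After ink mixing (finishes minute 20, plus 10-minute gap → minute 30), the print run can start at minute 30 and finishes at minute 80.
Plate making waits on its own release at minute 5, so it starts at minute 5 and finishes at 5 + 14 = minute 19.
Press setup has to wait for plate making (finishes minute 19); ink mixing (finishes minute 20). The latest of these is minute 20, so press setup runs minute 20 to 20 + 60 = minute 80.
Drying has to wait for press setup (finishes minute 80); plate making (finishes minute 19, plus 30-minute gap → minute 49). The latest of these is minute 80, so drying runs minute 80 to 80 + 50 = minute 130.
For the bindery step: drying (finishes minute 130); trimming (finishes minute 71, plus 10-minute gap → minute 81). Taking the maximum gives a start of minute 130, and it finishes at 130 + 52 = minute 182.
Boxing cannot begin until the bindery step (finishes minute 182, plus 5-minute gap → minute 187). It runs from minute 187 to 187 + 35 = minute 222.
All tasks are finished once the last one completes. Finish times: Plate making at 19, Ink mixing at 20, Press setup at 80, The print run at 80, Drying at 130, Trimming at 71, The bindery step at 182, Boxing at 222. The latest is minute 222.

222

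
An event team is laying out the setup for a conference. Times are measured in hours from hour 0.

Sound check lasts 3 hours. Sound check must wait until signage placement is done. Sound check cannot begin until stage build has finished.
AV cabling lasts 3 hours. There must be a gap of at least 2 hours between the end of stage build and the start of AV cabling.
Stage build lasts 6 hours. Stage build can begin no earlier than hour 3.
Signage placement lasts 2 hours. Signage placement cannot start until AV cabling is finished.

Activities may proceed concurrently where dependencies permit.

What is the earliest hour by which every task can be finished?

Stage build waits on its own release at hour 3, so it starts at hour 3 and finishes at 3 + 6 = hour 9.
After stage build (finishes hour 9, plus 2-hour gap → hour 11), AV cabling can start at hour 11 and finishes at hour 14.
Signage placement waits on AV cabling (finishes hour 14), so it starts at hour 14 and finishes at 14 + 2 = hour 16.
Sound check has to wait for signage placement (finishes hour 16); stage build (finishes hour 9). The latest of these is hour 16, so sound check runs hour 16 to 16 + 3 = hour 19.
All tasks are finished once the last one completes. Finish times: Stage build at 9, AV cabling at 14, Signage placement at 16, Sound check at 19. The latest is hour 19.

19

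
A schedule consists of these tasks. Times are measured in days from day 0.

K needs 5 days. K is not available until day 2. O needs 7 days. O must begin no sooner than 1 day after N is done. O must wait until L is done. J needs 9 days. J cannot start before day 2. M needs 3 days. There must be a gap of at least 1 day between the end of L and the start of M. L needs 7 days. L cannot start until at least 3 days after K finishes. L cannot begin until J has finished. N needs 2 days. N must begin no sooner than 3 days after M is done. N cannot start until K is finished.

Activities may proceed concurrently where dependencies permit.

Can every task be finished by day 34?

K waits on its own release at day 2, so it starts at day 2 and finishes at 2 + 5 = day 7.
J waits on its own release at day 2, so it starts at day 2 and finishes at 2 + 9 = day 11.
For L: K (finishes day 7, plus 3-day gap → day 10); J (finishes day 11). Taking the maximum gives a start of day 11, and it finishes at 11 + 7 = day 18.
M cannot begin until L (finishes day 18, plus 1-day gap → day 19). It runs from day 19 to 19 + 3 = day 22.
N has to wait for M (finishes day 22, plus 3-day gap → day 25); K (finishes day 7). The latest of these is day 25, so N runs day 25 to 25 + 2 = day 27.
O cannot start until N (finishes day 27, plus 1-day gap → day 28); L (finishes day 18). The controlling bound is day 28, so O finishes at 28 + 7 = day 35.
The earliest everything can be done is day 35, which is after the deadline of 34, so it is not possible.

No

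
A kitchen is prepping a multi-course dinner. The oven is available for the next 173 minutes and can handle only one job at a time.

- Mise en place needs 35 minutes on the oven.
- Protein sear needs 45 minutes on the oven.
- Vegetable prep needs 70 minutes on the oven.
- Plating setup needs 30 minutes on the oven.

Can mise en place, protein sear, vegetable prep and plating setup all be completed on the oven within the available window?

Running back to back, the jobs need 35 + 45 + 70 + 30 = 180 minutes on the oven.
Since 180 > 173, they cannot all fit.

No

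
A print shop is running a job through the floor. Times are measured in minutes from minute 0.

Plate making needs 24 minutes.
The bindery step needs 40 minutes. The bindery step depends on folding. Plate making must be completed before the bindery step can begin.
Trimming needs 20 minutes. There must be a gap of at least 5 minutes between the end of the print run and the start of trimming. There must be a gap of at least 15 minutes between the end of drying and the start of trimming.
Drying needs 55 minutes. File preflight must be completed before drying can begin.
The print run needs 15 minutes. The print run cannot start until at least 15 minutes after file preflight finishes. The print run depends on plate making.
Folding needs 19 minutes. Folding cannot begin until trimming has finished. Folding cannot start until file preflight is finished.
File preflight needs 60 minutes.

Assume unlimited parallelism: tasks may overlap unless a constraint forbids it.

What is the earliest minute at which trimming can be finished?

150

Nothing blocks plate making, so it runs from minute 0 to minute 24.
File preflight has no prerequisites, so it starts at minute 0 and finishes at minute 60.
Drying waits on file preflight (finishes minute 60), so it starts at minute 60 and finishes at 60 + 55 = minute 115.
The print run needs all of file preflight (finishes minute 60, plus 15-minute gap → minute 75); plate making (finishes minute 24). That puts its earliest start at minute 75; it finishes at 75 + 15 = minute 90.
Trimming has to wait for the print run (finishes minute 90, plus 5-minute gap → minute 95); drying (finishes minute 115, plus 15-minute gap → minute 130). The latest of these is minute 130, so trimming runs minute 130 to 130 + 20 = minute 150.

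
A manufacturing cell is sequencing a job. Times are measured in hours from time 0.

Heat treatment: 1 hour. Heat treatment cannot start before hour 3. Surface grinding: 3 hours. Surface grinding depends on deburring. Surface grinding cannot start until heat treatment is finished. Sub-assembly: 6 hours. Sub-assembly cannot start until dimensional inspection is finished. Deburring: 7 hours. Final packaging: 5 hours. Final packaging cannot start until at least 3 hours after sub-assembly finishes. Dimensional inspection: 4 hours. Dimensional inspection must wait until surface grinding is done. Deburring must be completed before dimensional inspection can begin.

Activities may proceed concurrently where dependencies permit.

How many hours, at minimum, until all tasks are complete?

28

Heat treatment waits on its own release at hour 3, so it starts at hour 3 and finishes at 3 + 1 = hour 4.
Deburring has no prerequisites, so it starts at hour 0 and finishes at hour 7.
Surface grinding needs all of deburring (finishes hour 7); heat treatment (finishes hour 4). That puts its earliest start at hour 7; it finishes at 7 + 3 = hour 10.
Dimensional inspection needs all of surface grinding (finishes hour 10); deburring (finishes hour 7). That puts its earliest start at hour 10; it finishes at 10 + 4 = hour 14.
Sub-assembly waits on dimensional inspection (finishes hour 14), so it starts at hour 14 and finishes at 14 + 6 = hour 20.
Final packaging waits on sub-assembly (finishes hour 20, plus 3-hour gap → hour 23), so it starts at hour 23 and finishes at 23 + 5 = hour 28.
All tasks are finished once the last one completes. Finish times: Deburring at 7, Heat treatment at 4, Surface grinding at 10, Dimensional inspection at 14, Sub-assembly at 20, Final packaging at 28. The latest is hour 28.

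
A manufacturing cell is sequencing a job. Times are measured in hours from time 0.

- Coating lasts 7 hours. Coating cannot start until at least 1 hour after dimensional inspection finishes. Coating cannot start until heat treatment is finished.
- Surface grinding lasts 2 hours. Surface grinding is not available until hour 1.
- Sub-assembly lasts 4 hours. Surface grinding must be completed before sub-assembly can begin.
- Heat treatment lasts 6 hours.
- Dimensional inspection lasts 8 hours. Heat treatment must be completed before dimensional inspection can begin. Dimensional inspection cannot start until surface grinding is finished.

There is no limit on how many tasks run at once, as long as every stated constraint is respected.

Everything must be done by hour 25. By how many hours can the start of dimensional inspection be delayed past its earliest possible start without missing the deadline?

3

After its own release at hour 1, surface grinding can start at hour 1 and finishes at hour 3.
Heat treatment has no prerequisites, so it starts at hour 0 and finishes at hour 6.
Dimensional inspection cannot start until heat treatment (finishes hour 6); surface grinding (finishes hour 3). The controlling bound is hour 6, so dimensional inspection finishes at 6 + 8 = hour 14.

Working backward from the deadline:
Coating must finish by hour 25; it takes 7 hours, so it must start by 25 − 7 = hour 18.
Since coating (must start by hour 18, minus 1-hour gap → hour 17) depends on it, dimensional inspection must finish by hour 17. Backing off its 8-hour duration gives a latest start of hour 9.
So dimensional inspection can start as early as hour 6 and as late as hour 9, giving 9 − 6 = 3 hours of slack.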